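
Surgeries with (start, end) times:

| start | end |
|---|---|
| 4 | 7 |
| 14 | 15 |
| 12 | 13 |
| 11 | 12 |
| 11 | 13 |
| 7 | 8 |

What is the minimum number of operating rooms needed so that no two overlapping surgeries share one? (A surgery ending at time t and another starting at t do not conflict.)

2

The answer is the maximum number of intervals overlapping at any instant.
Events (time:±→running): 4:+→1 7:-→0 7:+→1 8:-→0 11:+→1 11:+→2 … peak 2.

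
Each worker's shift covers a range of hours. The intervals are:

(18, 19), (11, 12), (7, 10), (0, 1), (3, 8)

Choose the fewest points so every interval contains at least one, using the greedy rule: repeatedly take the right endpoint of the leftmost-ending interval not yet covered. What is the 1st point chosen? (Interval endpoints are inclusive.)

1

Process intervals by earliest right end; each time one isn't hit yet, stab at its right endpoint.
Sorted: [0,1] [3,8] [7,10] [11,12] [18,19]
{[0,1]} hit by 1; {[3,8],[7,10]} hit by 8; {[11,12]} hit by 12; {[18,19]} hit by 19.
Points: 1, 8, 12, 19 (4 total).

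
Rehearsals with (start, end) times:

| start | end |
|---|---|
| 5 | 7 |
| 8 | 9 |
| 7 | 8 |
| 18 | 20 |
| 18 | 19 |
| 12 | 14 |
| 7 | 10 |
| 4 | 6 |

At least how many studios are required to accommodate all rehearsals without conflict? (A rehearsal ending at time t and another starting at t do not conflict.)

2

Count concurrent intervals with a sweep; the peak is the room count.
Events (time:±→running): 4:+→1 5:+→2 … peak 2.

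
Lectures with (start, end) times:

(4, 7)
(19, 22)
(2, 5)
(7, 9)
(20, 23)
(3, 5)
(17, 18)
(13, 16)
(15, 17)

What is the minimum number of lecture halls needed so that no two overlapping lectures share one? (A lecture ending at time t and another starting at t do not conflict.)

starts: [2, 3, 4, 7, 13, 15, 17, 19, 20]
ends:   [5, 5, 7, 9, 16, 17, 18, 22, 23]
s2→1 s3→2 s4→3  — peak 3.

3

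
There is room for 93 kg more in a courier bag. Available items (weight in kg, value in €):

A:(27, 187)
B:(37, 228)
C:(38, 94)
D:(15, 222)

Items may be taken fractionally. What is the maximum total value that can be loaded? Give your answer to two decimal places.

671.63

Greedy by value/weight ratio, highest first.
Order: D (222/15=14.80) > A (187/27=6.93) > B (228/37=6.16) > C (94/38=2.47)
Fill: take D (15 @ 222) → take A (27 @ 187) → take B (37 @ 228) → take 14/38 of C → 34.63; 93/93 used.
Total value = 671.63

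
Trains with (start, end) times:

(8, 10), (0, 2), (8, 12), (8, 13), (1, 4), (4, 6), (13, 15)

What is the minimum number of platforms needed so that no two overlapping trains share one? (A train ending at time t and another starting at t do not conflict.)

Count concurrent intervals with a sweep; the peak is the room count.
Events (time:±→running): 0:+→1 1:+→2 2:-→1 4:-→0 4:+→1 6:-→0 8:+→1 8:+→2 8:+→3 … peak 3.

3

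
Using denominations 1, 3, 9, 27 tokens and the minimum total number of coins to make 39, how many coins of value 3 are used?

Greedy: take as many of the largest coin as possible, then repeat with the remainder.
39 = 1×27 + 1×9 + 1×3
Count of 3: 1

1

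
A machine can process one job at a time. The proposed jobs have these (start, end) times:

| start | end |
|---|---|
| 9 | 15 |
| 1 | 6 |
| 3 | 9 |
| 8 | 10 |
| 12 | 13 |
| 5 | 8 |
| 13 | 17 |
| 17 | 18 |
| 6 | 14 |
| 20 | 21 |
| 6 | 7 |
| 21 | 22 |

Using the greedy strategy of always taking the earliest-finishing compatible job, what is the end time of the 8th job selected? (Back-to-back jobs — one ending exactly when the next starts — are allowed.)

Greedy by earliest finish: after sorting by end time, pick each interval compatible with the last pick.
Sorted by end: (1,6)  (6,7)  (5,8)  (3,9)  (8,10)  (12,13)  (6,14)  (9,15)  (13,17)  (17,18)  (20,21)  (21,22)
take (1,6); take (6,7); skip (5,8); skip (3,9); take (8,10); take (12,13); skip (9,15); take (13,17); take (17,18); take (20,21); take (21,22).
Selected: (1,6) (6,7) (8,10) (12,13) (13,17) (17,18) (20,21) (21,22)

22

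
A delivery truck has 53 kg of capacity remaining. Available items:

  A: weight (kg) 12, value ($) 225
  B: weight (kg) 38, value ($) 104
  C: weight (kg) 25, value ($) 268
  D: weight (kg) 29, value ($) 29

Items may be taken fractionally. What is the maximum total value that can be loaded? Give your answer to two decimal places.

Ratios (sorted): A 18.75, C 10.72, B 2.74, D 1.00
take A (12 @ 225); take C (25 @ 268); take 16/38 of B → 43.79. Capacity used 53/53.
Total value = 536.79

536.79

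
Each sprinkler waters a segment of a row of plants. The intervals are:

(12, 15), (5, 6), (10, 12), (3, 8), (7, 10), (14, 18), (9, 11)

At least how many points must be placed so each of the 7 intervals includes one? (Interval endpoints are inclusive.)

Process intervals by earliest right end; each time one isn't hit yet, stab at its right endpoint.
Sorted: [5,6] [3,8] [7,10] [9,11] [10,12] [12,15] [14,18]
{[5,6],[3,8]} hit by 6; {[7,10],[9,11],[10,12]} hit by 10; {[12,15],[14,18]} hit by 15.
Points: 6, 10, 15 (3 total).

3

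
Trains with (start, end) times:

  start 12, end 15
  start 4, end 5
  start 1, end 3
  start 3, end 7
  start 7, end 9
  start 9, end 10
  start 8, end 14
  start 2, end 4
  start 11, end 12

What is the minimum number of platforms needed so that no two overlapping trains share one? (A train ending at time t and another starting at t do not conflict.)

2

The answer is the maximum number of intervals overlapping at any instant.
Events (time:±→running): 1:+→1 2:+→2 … peak 2.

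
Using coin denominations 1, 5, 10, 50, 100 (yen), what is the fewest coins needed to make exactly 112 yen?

4

112 − 1×100→12 − 1×10→2 − 2×1→0
Total coins = 1 + 1 + 2 = 4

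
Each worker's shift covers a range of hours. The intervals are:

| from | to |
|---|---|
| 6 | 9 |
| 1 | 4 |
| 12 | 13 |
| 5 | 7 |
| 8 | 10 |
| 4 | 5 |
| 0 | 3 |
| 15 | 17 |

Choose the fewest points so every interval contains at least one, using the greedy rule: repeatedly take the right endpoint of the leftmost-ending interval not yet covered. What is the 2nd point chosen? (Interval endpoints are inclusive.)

Process intervals by earliest right end; each time one isn't hit yet, stab at its right endpoint.
Sorted: [0,3] [1,4] [4,5] [5,7] [6,9] [8,10] [12,13] [15,17]
{[0,3],[1,4]} hit by 3; {[4,5],[5,7]} hit by 5; {[6,9],[8,10]} hit by 9; {[12,13]} hit by 13; {[15,17]} hit by 17.
Points: 3, 5, 9, 13, 17 (5 total).

5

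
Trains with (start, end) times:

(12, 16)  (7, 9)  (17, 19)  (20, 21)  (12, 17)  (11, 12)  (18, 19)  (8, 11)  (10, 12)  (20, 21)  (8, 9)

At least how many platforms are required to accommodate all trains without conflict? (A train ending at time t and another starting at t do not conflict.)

3

starts: [7, 8, 8, 10, 11, 12, 12, 17, 18, 20, 20]
ends:   [9, 9, 11, 12, 12, 16, 17, 19, 19, 21, 21]
s7→1 s8→2 s8→3  — peak 3.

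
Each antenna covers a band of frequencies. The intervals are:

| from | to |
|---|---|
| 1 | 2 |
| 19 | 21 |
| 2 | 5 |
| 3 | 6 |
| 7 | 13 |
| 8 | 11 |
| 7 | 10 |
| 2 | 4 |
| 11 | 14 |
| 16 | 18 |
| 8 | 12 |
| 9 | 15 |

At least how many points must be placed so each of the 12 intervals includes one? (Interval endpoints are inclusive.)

Sort by right endpoint; whenever an interval is uncovered, place a point at its right end.
By right end: [1,2]  [2,4]  [2,5]  [3,6]  [7,10]  [8,11]  [8,12]  [7,13]  [11,14]  [9,15]  [16,18]  [19,21]
[1,2] uncovered → point at 2; [3,6] uncovered → point at 6; [7,10] uncovered → point at 10; [11,14] uncovered → point at 14; [16,18] uncovered → point at 18; [19,21] uncovered → point at 21.
Points: 2, 6, 10, 14, 18, 21 (6 total).

6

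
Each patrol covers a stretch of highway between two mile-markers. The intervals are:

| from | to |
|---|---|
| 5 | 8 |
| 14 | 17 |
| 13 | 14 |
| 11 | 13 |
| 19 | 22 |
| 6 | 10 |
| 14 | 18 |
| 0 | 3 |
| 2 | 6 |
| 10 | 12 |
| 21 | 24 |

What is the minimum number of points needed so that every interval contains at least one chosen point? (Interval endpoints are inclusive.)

Sort by right endpoint; whenever an interval is uncovered, place a point at its right end.
Sorted: [0,3] [2,6] [5,8] [6,10] [10,12] [11,13] [13,14] [14,17] [14,18] [19,22] [21,24]
{[0,3],[2,6]} hit by 3; {[5,8],[6,10]} hit by 8; {[10,12],[11,13]} hit by 12; {[13,14],[14,17],[14,18]} hit by 14; {[19,22],[21,24]} hit by 22.
Points: 3, 8, 12, 14, 22 (5 total).

5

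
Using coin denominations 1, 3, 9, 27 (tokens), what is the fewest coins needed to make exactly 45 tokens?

Use the largest denomination that fits, subtract, and repeat.
45 − 1×27→18 − 2×9→0
Total coins = 1 + 2 = 3

3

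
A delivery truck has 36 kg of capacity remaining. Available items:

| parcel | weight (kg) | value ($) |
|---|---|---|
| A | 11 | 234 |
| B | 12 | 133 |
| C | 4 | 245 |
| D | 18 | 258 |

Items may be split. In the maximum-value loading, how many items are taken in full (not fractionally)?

3

Ratios (sorted): C 61.25, A 21.27, D 14.33, B 11.08
take C (4 @ 245); take A (11 @ 234); take D (18 @ 258); take 3/12 of B → 33.25. Capacity used 36/36.
3 item(s) taken whole; one partial (take 3/12 of B).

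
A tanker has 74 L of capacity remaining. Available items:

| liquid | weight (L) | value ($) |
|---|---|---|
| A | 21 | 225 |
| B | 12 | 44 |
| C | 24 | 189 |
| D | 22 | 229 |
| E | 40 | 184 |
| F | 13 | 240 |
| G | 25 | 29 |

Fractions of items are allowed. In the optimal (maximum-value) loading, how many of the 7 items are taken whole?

Greedy by value/weight ratio, highest first.
Ratios (sorted): F 18.46, A 10.71, D 10.41, C 7.88, E 4.60, B 3.67, G 1.16
take F (13 @ 240); take A (21 @ 225); take D (22 @ 229); take 18/24 of C → 141.75. Capacity used 74/74.
3 item(s) taken whole; one partial (take 18/24 of C).

3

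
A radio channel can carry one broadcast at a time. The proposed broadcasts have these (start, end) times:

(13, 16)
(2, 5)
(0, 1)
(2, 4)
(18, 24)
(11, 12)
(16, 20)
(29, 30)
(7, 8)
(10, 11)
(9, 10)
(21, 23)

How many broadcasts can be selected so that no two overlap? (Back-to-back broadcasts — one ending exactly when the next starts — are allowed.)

By end time: (0,1), (2,4), (2,5), (7,8), (9,10), (10,11), (11,12), (13,16), (16,20), (21,23), (18,24), (29,30).
Pick (0,1); next start ≥ 1 → (2,4); next start ≥ 4 → (7,8); next start ≥ 8 → (9,10); next start ≥ 10 → (10,11); next start ≥ 11 → (11,12); next start ≥ 12 → (13,16); next start ≥ 16 → (16,20); next start ≥ 20 → (21,23); next start ≥ 23 → (29,30).
Selected 10 broadcasts.

10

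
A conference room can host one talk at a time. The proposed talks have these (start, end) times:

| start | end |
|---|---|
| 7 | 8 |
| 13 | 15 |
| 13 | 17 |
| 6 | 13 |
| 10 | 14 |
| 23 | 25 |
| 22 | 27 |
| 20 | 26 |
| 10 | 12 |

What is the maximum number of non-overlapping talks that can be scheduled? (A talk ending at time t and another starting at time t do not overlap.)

4

Sorted by end: (7,8)  (10,12)  (6,13)  (10,14)  (13,15)  (13,17)  (23,25)  (20,26)  (22,27)
take (7,8); take (10,12); skip (10,14); take (13,15); take (23,25); skip (20,26).
Selected 4 talks.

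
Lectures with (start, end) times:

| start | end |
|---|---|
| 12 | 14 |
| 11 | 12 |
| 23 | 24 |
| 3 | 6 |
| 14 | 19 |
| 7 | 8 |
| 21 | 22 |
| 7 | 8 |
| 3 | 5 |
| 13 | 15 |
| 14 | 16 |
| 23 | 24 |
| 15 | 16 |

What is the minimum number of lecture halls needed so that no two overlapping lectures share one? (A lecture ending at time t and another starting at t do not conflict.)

The answer is the maximum number of intervals overlapping at any instant.
starts: [3, 3, 7, 7, 11, 12, 13, 14, 14, 15, 21, 23, 23]
ends:   [5, 6, 8, 8, 12, 14, 15, 16, 16, 19, 22, 24, 24]
s3→1 s3→2 e5→1 e6→0 s7→1 s7→2 e8→1 e8→0 s11→1 e12→0 s12→1 s13→2 e14→1 s14→2 s14→3  — peak 3.

3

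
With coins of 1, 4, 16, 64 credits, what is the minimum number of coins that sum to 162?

Greedy: take as many of the largest coin as possible, then repeat with the remainder.
162 = 2×64 + 2×16 + 2×1
Total coins = 2 + 2 + 2 = 6

6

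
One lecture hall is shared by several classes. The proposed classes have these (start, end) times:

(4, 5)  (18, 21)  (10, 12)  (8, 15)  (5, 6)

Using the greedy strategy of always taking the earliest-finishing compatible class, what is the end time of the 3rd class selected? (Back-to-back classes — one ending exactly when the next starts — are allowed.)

12

By end time: (4,5), (5,6), (10,12), (8,15), (18,21).
Pick (4,5); next start ≥ 5 → (5,6); next start ≥ 6 → (10,12); next start ≥ 12 → (18,21).
Selected: (4,5) (5,6) (10,12) (18,21)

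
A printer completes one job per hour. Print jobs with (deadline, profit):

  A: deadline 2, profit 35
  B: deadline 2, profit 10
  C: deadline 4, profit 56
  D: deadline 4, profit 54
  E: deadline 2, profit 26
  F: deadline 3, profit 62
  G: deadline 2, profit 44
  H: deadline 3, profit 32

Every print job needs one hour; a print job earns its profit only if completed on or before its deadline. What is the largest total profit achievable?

Take jobs in profit order; each goes to the latest open slot no later than its deadline.
Profit order: F=62 C=56 D=54 G=44 A=35 H=32 E=26 B=10
Assign: F→slot 3, C→slot 4, D→slot 2, G→slot 1, A skipped, H skipped, E skipped, B skipped.
Slots: [1:G] [2:D] [3:F] [4:C]
Profit = 44 + 54 + 62 + 56 = 216

216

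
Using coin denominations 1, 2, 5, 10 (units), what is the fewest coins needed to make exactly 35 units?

4

Greedy: take as many of the largest coin as possible, then repeat with the remainder.
35 − 3×10→5 − 1×5→0
Total coins = 3 + 1 = 4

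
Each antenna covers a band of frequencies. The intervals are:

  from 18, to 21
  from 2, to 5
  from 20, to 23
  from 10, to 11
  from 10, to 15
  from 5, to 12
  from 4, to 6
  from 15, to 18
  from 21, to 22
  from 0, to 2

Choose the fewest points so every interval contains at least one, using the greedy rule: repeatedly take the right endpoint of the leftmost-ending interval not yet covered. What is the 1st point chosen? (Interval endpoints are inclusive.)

Sort by right endpoint; whenever an interval is uncovered, place a point at its right end.
By right end: [0,2]  [2,5]  [4,6]  [10,11]  [5,12]  [10,15]  [15,18]  [18,21]  [21,22]  [20,23]
[0,2] uncovered → point at 2; [4,6] uncovered → point at 6; [10,11] uncovered → point at 11; [15,18] uncovered → point at 18; [21,22] uncovered → point at 22.
Points: 2, 6, 11, 18, 22 (5 total).

2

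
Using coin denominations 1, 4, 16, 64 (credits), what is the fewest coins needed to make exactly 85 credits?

85 − 1×64→21 − 1×16→5 − 1×4→1 − 1×1→0
Total coins = 1 + 1 + 1 + 1 = 4

4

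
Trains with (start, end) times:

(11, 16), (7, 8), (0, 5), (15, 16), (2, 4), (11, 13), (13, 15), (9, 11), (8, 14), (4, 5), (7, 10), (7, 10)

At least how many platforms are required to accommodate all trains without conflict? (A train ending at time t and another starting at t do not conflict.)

Count concurrent intervals with a sweep; the peak is the room count.
Events (time:±→running): 0:+→1 2:+→2 4:-→1 4:+→2 5:-→1 5:-→0 7:+→1 7:+→2 7:+→3 8:-→2 8:+→3 9:+→4 … peak 4.

4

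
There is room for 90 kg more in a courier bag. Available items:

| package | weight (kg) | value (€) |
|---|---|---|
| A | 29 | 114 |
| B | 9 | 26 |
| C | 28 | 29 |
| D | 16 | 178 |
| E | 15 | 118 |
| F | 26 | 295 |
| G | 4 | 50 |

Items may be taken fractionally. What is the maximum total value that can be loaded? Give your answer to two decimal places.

755.00

Greedy by value/weight ratio, highest first.
Ratios (sorted): G 12.50, F 11.35, D 11.12, E 7.87, A 3.93, B 2.89, C 1.04
take G (4 @ 50); take F (26 @ 295); take D (16 @ 178); take E (15 @ 118); take A (29 @ 114). Capacity used 90/90.
Total value = 755.00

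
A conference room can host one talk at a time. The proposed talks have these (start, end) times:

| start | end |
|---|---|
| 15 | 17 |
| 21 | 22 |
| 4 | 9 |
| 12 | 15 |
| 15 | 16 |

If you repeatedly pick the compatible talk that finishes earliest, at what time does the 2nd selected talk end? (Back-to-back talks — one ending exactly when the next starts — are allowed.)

Sort by end time and greedily take each interval whose start is ≥ the last chosen end.
Sorted by end: (4,9)  (12,15)  (15,16)  (15,17)  (21,22)
take (4,9); take (12,15); take (15,16); skip (15,17); take (21,22).
Selected: (4,9) (12,15) (15,16) (21,22)

15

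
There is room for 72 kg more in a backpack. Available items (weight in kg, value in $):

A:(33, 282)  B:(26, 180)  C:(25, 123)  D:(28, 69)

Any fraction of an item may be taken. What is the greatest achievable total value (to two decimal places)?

Order: A (282/33=8.55) > B (180/26=6.92) > C (123/25=4.92) > D (69/28=2.46)
Fill: take A (33 @ 282) → take B (26 @ 180) → take 13/25 of C → 63.96; 72/72 used.
Total value = 525.96

525.96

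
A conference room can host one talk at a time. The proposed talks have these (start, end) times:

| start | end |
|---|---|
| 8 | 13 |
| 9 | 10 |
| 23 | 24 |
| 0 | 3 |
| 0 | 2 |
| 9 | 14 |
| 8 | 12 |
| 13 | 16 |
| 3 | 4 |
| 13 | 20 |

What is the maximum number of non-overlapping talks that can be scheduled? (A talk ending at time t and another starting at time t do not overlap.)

Sort by end time and greedily take each interval whose start is ≥ the last chosen end.
Sorted by end: (0,2)  (0,3)  (3,4)  (9,10)  (8,12)  (8,13)  (9,14)  (13,16)  (13,20)  (23,24)
take (0,2); take (3,4); take (9,10); skip (9,14); take (13,16); take (23,24).
Selected 5 talks.

5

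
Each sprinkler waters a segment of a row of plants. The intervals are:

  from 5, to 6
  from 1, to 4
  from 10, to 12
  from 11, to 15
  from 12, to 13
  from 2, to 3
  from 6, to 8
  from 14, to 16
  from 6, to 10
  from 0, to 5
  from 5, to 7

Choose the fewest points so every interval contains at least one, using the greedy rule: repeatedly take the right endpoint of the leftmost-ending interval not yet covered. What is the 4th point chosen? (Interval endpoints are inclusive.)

16

Process intervals by earliest right end; each time one isn't hit yet, stab at its right endpoint.
By right end: [2,3]  [1,4]  [0,5]  [5,6]  [5,7]  [6,8]  [6,10]  [10,12]  [12,13]  [11,15]  [14,16]
[2,3] uncovered → point at 3; [5,6] uncovered → point at 6; [10,12] uncovered → point at 12; [14,16] uncovered → point at 16.
Points: 3, 6, 12, 16 (4 total).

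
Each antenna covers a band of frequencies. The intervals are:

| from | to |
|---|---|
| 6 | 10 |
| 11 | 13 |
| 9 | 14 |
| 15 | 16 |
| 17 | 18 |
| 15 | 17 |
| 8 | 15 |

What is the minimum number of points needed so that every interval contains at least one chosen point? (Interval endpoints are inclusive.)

4

Process intervals by earliest right end; each time one isn't hit yet, stab at its right endpoint.
Sorted: [6,10] [11,13] [9,14] [8,15] [15,16] [15,17] [17,18]
{[6,10]} hit by 10; {[11,13],[9,14],[8,15]} hit by 13; {[15,16],[15,17]} hit by 16; {[17,18]} hit by 18.
Points: 10, 13, 16, 18 (4 total).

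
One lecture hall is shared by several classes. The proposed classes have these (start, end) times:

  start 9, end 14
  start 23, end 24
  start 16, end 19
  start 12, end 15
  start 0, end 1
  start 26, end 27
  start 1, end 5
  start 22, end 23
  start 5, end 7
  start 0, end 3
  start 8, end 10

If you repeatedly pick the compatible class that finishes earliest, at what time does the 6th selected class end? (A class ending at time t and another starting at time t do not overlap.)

Order by finish time; keep every interval that doesn't clash with the previous kept one.
By end time: (0,1), (0,3), (1,5), (5,7), (8,10), (9,14), (12,15), (16,19), (22,23), (23,24), (26,27).
Pick (0,1); next start ≥ 1 → (1,5); next start ≥ 5 → (5,7); next start ≥ 7 → (8,10); next start ≥ 10 → (12,15); next start ≥ 15 → (16,19); next start ≥ 19 → (22,23); next start ≥ 23 → (23,24); next start ≥ 24 → (26,27).
Selected: (0,1) (1,5) (5,7) (8,10) (12,15) (16,19) (22,23) (23,24) (26,27)

19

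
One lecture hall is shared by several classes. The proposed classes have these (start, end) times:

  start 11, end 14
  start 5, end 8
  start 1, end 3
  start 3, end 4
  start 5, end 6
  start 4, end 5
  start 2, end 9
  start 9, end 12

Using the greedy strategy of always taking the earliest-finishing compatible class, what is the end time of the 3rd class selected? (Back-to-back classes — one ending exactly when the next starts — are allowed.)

5

Sort by end time and greedily take each interval whose start is ≥ the last chosen end.
By end time: (1,3), (3,4), (4,5), (5,6), (5,8), (2,9), (9,12), (11,14).
Pick (1,3); next start ≥ 3 → (3,4); next start ≥ 4 → (4,5); next start ≥ 5 → (5,6); next start ≥ 6 → (9,12).
Selected: (1,3) (3,4) (4,5) (5,6) (9,12)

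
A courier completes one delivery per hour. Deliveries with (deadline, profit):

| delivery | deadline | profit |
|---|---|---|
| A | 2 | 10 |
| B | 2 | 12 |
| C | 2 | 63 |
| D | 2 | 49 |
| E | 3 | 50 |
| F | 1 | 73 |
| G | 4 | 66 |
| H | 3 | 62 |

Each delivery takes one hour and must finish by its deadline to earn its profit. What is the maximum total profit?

264

Sort by profit descending; place each in the latest free slot ≤ its deadline.
By profit: F(d1,73), G(d4,66), C(d2,63), H(d3,62), E(d3,50), D(d2,49), B(d2,12), A(d2,10)
F→slot 1; G→slot 4; C→slot 2; H→slot 3; E skipped; D skipped; B skipped; A skipped.
Profit = 73 + 63 + 62 + 66 = 264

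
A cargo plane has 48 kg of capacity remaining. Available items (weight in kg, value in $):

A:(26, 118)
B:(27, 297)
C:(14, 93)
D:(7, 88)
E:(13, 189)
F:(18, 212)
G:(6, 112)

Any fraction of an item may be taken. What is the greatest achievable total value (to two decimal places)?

645.00

Sort by value per unit weight and fill in that order.
Ratios (sorted): G 18.67, E 14.54, D 12.57, F 11.78, B 11.00, C 6.64, A 4.54
take G (6 @ 112); take E (13 @ 189); take D (7 @ 88); take F (18 @ 212); take 4/27 of B → 44.00. Capacity used 48/48.
Total value = 645.00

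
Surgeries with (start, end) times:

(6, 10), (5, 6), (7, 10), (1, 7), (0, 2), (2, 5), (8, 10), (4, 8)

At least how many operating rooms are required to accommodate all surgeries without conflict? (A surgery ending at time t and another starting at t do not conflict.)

The answer is the maximum number of intervals overlapping at any instant.
Events (time:±→running): 0:+→1 1:+→2 2:-→1 2:+→2 4:+→3 … peak 3.

3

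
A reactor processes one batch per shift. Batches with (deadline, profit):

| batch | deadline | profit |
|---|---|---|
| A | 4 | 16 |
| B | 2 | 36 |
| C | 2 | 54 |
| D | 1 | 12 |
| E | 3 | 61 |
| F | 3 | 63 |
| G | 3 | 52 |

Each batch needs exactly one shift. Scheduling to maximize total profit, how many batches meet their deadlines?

Profit order: F=63 E=61 C=54 G=52 B=36 A=16 D=12
Assign: F→slot 3, E→slot 2, C→slot 1, G skipped, B skipped, A→slot 4, D skipped.
Slots: [1:C] [2:E] [3:F] [4:A]
4 of 7 scheduled.

4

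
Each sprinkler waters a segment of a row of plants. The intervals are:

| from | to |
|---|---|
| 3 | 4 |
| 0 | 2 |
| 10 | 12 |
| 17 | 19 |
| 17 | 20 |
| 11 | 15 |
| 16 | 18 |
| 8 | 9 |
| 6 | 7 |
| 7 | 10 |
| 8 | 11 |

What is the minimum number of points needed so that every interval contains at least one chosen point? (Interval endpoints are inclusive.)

6

Sorted: [0,2] [3,4] [6,7] [8,9] [7,10] [8,11] [10,12] [11,15] [16,18] [17,19] [17,20]
{[0,2]} hit by 2; {[3,4]} hit by 4; {[6,7]} hit by 7; {[8,9],[7,10],[8,11]} hit by 9; {[10,12],[11,15]} hit by 12; {[16,18],[17,19],[17,20]} hit by 18.
Points: 2, 4, 7, 9, 12, 18 (6 total).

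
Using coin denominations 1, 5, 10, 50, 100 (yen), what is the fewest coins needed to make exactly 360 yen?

360 = 3×100 + 1×50 + 1×10
Total coins = 3 + 1 + 1 = 5

5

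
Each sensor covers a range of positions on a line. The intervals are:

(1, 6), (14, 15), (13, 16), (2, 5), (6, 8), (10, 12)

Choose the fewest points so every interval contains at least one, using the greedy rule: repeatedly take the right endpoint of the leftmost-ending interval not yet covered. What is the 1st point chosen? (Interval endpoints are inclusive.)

5

Process intervals by earliest right end; each time one isn't hit yet, stab at its right endpoint.
Sorted: [2,5] [1,6] [6,8] [10,12] [14,15] [13,16]
{[2,5],[1,6]} hit by 5; {[6,8]} hit by 8; {[10,12]} hit by 12; {[14,15],[13,16]} hit by 15.
Points: 5, 8, 12, 15 (4 total).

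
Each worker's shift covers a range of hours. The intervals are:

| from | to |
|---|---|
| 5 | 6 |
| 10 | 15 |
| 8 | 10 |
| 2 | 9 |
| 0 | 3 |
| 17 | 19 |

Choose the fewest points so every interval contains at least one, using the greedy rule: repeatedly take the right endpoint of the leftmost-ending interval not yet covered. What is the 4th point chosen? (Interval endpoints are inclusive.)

19

Process intervals by earliest right end; each time one isn't hit yet, stab at its right endpoint.
Sorted: [0,3] [5,6] [2,9] [8,10] [10,15] [17,19]
{[0,3]} hit by 3; {[5,6],[2,9]} hit by 6; {[8,10],[10,15]} hit by 10; {[17,19]} hit by 19.
Points: 3, 6, 10, 19 (4 total).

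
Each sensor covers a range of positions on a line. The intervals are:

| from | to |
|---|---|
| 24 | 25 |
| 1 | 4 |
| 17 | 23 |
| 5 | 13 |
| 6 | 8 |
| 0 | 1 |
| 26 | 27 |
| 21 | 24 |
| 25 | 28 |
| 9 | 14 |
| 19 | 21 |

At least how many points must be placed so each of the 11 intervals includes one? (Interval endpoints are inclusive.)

Process intervals by earliest right end; each time one isn't hit yet, stab at its right endpoint.
Sorted: [0,1] [1,4] [6,8] [5,13] [9,14] [19,21] [17,23] [21,24] [24,25] [26,27] [25,28]
{[0,1],[1,4]} hit by 1; {[6,8],[5,13]} hit by 8; {[9,14]} hit by 14; {[19,21],[17,23],[21,24]} hit by 21; {[24,25]} hit by 25; {[26,27],[25,28]} hit by 27.
Points: 1, 8, 14, 21, 25, 27 (6 total).

6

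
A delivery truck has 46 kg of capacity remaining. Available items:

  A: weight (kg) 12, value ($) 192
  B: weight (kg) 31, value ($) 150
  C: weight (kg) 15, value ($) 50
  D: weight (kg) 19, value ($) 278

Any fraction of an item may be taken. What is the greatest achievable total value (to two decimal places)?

542.58

Order: A (192/12=16.00) > D (278/19=14.63) > B (150/31=4.84) > C (50/15=3.33)
Fill: take A (12 @ 192) → take D (19 @ 278) → take 15/31 of B → 72.58; 46/46 used.
Total value = 542.58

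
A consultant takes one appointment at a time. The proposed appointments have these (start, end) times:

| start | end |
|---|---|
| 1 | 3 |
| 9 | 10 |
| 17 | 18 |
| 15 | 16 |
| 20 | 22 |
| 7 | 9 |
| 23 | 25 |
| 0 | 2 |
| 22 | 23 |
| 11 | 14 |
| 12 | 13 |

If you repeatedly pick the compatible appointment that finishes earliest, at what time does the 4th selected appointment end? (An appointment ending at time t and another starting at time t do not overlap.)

Sort by end time and greedily take each interval whose start is ≥ the last chosen end.
By end time: (0,2), (1,3), (7,9), (9,10), (12,13), (11,14), (15,16), (17,18), (20,22), (22,23), (23,25).
Pick (0,2); next start ≥ 2 → (7,9); next start ≥ 9 → (9,10); next start ≥ 10 → (12,13); next start ≥ 13 → (15,16); next start ≥ 16 → (17,18); next start ≥ 18 → (20,22); next start ≥ 22 → (22,23); next start ≥ 23 → (23,25).
Selected: (0,2) (7,9) (9,10) (12,13) (15,16) (17,18) (20,22) (22,23) (23,25)

13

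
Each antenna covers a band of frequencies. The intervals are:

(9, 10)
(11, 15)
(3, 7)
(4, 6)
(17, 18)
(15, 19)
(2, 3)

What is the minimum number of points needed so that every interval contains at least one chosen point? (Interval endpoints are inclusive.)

5

Sorted: [2,3] [4,6] [3,7] [9,10] [11,15] [17,18] [15,19]
{[2,3]} hit by 3; {[4,6],[3,7]} hit by 6; {[9,10]} hit by 10; {[11,15]} hit by 15; {[17,18],[15,19]} hit by 18.
Points: 3, 6, 10, 15, 18 (5 total).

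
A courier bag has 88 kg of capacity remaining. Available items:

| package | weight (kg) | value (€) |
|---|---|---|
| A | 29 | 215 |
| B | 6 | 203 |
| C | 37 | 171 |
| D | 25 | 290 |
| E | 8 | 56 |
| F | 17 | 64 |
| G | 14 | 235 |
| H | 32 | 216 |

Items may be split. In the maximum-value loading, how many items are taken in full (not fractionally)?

Greedy by value/weight ratio, highest first.
Ratios (sorted): B 33.83, G 16.79, D 11.60, A 7.41, E 7.00, H 6.75, C 4.62, F 3.76
take B (6 @ 203); take G (14 @ 235); take D (25 @ 290); take A (29 @ 215); take E (8 @ 56); take 6/32 of H → 40.50. Capacity used 88/88.
5 item(s) taken whole; one partial (take 6/32 of H).

5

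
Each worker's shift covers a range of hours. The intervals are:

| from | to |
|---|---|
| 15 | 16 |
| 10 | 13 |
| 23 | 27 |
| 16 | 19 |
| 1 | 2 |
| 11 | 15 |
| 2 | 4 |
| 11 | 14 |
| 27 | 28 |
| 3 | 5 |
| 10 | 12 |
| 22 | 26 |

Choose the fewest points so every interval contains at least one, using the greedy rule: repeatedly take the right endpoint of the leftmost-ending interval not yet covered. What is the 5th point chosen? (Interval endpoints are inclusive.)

26

By right end: [1,2]  [2,4]  [3,5]  [10,12]  [10,13]  [11,14]  [11,15]  [15,16]  [16,19]  [22,26]  [23,27]  [27,28]
[1,2] uncovered → point at 2; [3,5] uncovered → point at 5; [10,12] uncovered → point at 12; [15,16] uncovered → point at 16; [22,26] uncovered → point at 26; [27,28] uncovered → point at 28.
Points: 2, 5, 12, 16, 26, 28 (6 total).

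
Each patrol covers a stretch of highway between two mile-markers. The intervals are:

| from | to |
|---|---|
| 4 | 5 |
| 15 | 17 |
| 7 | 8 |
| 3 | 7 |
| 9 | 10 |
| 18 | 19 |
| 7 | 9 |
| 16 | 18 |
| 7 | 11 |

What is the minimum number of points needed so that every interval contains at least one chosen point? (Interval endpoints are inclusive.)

5

Process intervals by earliest right end; each time one isn't hit yet, stab at its right endpoint.
Sorted: [4,5] [3,7] [7,8] [7,9] [9,10] [7,11] [15,17] [16,18] [18,19]
{[4,5],[3,7]} hit by 5; {[7,8],[7,9]} hit by 8; {[9,10],[7,11]} hit by 10; {[15,17],[16,18]} hit by 17; {[18,19]} hit by 19.
Points: 5, 8, 10, 17, 19 (5 total).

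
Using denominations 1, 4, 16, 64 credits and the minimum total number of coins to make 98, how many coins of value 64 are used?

98 = 1×64 + 2×16 + 2×1
Count of 64: 1

1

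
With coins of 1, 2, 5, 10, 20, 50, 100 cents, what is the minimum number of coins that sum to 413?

Greedy: take as many of the largest coin as possible, then repeat with the remainder.
413 − 4×100→13 − 1×10→3 − 1×2→1 − 1×1→0
Total coins = 4 + 1 + 1 + 1 = 7

7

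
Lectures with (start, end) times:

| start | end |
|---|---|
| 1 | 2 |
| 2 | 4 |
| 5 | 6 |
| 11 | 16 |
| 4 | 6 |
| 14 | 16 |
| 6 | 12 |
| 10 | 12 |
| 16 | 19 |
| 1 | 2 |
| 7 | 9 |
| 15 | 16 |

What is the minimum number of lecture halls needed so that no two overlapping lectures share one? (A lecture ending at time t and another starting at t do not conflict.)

3

The answer is the maximum number of intervals overlapping at any instant.
Events (time:±→running): 1:+→1 1:+→2 2:-→1 2:-→0 2:+→1 4:-→0 4:+→1 5:+→2 6:-→1 6:-→0 6:+→1 7:+→2 9:-→1 10:+→2 11:+→3 … peak 3.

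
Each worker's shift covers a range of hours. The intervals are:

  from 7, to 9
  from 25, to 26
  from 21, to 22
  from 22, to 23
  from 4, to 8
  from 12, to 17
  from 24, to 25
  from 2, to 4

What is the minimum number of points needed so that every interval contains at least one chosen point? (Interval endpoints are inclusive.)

Process intervals by earliest right end; each time one isn't hit yet, stab at its right endpoint.
By right end: [2,4]  [4,8]  [7,9]  [12,17]  [21,22]  [22,23]  [24,25]  [25,26]
[2,4] uncovered → point at 4; [7,9] uncovered → point at 9; [12,17] uncovered → point at 17; [21,22] uncovered → point at 22; [24,25] uncovered → point at 25.
Points: 4, 9, 17, 22, 25 (5 total).

5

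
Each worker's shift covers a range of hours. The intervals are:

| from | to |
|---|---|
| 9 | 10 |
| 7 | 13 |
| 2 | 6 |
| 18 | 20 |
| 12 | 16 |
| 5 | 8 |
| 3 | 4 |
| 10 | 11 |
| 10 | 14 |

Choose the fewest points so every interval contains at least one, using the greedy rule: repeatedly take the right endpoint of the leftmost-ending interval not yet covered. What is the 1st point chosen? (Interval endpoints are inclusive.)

Process intervals by earliest right end; each time one isn't hit yet, stab at its right endpoint.
Sorted: [3,4] [2,6] [5,8] [9,10] [10,11] [7,13] [10,14] [12,16] [18,20]
{[3,4],[2,6]} hit by 4; {[5,8]} hit by 8; {[9,10],[10,11],[7,13],[10,14]} hit by 10; {[12,16]} hit by 16; {[18,20]} hit by 20.
Points: 4, 8, 10, 16, 20 (5 total).

4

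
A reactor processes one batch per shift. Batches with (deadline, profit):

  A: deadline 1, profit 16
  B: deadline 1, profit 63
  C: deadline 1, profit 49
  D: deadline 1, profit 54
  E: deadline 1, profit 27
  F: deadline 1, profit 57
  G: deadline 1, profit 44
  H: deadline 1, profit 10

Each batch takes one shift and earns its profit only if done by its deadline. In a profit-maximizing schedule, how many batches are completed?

Profit order: B=63 F=57 D=54 C=49 G=44 E=27 A=16 H=10
Assign: B→slot 1, F skipped, D skipped, C skipped, G skipped, E skipped, A skipped, H skipped.
Slots: [1:B]
1 of 8 scheduled.

1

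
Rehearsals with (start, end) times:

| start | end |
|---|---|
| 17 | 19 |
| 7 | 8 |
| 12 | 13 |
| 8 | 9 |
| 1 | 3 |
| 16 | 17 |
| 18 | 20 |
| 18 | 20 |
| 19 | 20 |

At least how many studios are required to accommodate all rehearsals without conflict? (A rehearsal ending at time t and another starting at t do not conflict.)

Count concurrent intervals with a sweep; the peak is the room count.
starts: [1, 7, 8, 12, 16, 17, 18, 18, 19]
ends:   [3, 8, 9, 13, 17, 19, 20, 20, 20]
s1→1 e3→0 s7→1 e8→0 s8→1 e9→0 s12→1 e13→0 s16→1 e17→0 s17→1 s18→2 s18→3  — peak 3.

3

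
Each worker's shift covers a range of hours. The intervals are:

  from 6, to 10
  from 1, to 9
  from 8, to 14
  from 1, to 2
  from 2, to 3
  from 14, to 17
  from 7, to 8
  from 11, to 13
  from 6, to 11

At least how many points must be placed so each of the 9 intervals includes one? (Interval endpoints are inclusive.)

4

By right end: [1,2]  [2,3]  [7,8]  [1,9]  [6,10]  [6,11]  [11,13]  [8,14]  [14,17]
[1,2] uncovered → point at 2; [7,8] uncovered → point at 8; [11,13] uncovered → point at 13; [14,17] uncovered → point at 17.
Points: 2, 8, 13, 17 (4 total).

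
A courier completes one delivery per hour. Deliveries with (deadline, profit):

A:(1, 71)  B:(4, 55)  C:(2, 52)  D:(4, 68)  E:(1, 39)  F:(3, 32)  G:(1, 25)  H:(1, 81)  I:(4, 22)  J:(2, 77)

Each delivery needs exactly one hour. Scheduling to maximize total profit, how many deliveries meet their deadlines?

4

By profit: H(d1,81), J(d2,77), A(d1,71), D(d4,68), B(d4,55), C(d2,52), E(d1,39), F(d3,32), G(d1,25), I(d4,22)
H→slot 1; J→slot 2; A skipped; D→slot 4; B→slot 3; C skipped; E skipped; F skipped; G skipped; I skipped.
4 of 10 scheduled.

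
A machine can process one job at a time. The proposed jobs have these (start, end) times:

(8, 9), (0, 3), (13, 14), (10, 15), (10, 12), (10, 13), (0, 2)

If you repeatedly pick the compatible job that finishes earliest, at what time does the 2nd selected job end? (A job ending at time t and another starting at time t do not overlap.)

By end time: (0,2), (0,3), (8,9), (10,12), (10,13), (13,14), (10,15).
Pick (0,2); next start ≥ 2 → (8,9); next start ≥ 9 → (10,12); next start ≥ 12 → (13,14).
Selected: (0,2) (8,9) (10,12) (13,14)

9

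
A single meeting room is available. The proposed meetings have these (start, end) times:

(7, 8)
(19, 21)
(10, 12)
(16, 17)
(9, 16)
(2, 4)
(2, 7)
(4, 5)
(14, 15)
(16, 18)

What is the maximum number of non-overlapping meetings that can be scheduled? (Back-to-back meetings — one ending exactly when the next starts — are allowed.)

7

Sorted by end: (2,4)  (4,5)  (2,7)  (7,8)  (10,12)  (14,15)  (9,16)  (16,17)  (16,18)  (19,21)
take (2,4); take (4,5); skip (2,7); take (7,8); take (10,12); take (14,15); skip (9,16); take (16,17); take (19,21).
Selected 7 meetings.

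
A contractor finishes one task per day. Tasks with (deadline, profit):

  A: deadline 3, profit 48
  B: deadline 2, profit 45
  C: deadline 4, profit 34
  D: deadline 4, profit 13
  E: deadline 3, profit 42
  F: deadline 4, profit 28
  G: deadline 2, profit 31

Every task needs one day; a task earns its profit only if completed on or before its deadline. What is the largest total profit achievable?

Sort by profit descending; place each in the latest free slot ≤ its deadline.
By profit: A(d3,48), B(d2,45), E(d3,42), C(d4,34), G(d2,31), F(d4,28), D(d4,13)
A→slot 3; B→slot 2; E→slot 1; C→slot 4; G skipped; F skipped; D skipped.
Profit = 42 + 45 + 48 + 34 = 169

169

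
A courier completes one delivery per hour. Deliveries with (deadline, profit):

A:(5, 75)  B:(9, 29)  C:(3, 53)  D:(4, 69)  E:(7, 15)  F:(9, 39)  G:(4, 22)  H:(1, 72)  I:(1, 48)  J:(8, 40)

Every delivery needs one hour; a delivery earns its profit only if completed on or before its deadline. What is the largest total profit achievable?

414

Take jobs in profit order; each goes to the latest open slot no later than its deadline.
By profit: A(d5,75), H(d1,72), D(d4,69), C(d3,53), I(d1,48), J(d8,40), F(d9,39), B(d9,29), G(d4,22), E(d7,15)
A→slot 5; H→slot 1; D→slot 4; C→slot 3; I skipped; J→slot 8; F→slot 9; B→slot 7; G→slot 2; E→slot 6.
Profit = 72 + 22 + 53 + 69 + 75 + 15 + 29 + 40 + 39 = 414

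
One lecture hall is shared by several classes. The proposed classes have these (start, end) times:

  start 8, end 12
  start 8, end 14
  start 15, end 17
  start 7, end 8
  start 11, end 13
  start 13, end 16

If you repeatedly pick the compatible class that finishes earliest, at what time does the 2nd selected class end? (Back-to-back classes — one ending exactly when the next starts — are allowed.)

12

By end time: (7,8), (8,12), (11,13), (8,14), (13,16), (15,17).
Pick (7,8); next start ≥ 8 → (8,12); next start ≥ 12 → (13,16).
Selected: (7,8) (8,12) (13,16)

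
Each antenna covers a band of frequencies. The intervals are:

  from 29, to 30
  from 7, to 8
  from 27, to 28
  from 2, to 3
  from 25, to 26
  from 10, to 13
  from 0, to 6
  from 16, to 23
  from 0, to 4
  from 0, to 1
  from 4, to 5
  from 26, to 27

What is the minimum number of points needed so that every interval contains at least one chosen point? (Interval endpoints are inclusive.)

9

Sort by right endpoint; whenever an interval is uncovered, place a point at its right end.
By right end: [0,1]  [2,3]  [0,4]  [4,5]  [0,6]  [7,8]  [10,13]  [16,23]  [25,26]  [26,27]  [27,28]  [29,30]
[0,1] uncovered → point at 1; [2,3] uncovered → point at 3; [4,5] uncovered → point at 5; [7,8] uncovered → point at 8; [10,13] uncovered → point at 13; [16,23] uncovered → point at 23; [25,26] uncovered → point at 26; [27,28] uncovered → point at 28; [29,30] uncovered → point at 30.
Points: 1, 3, 5, 8, 13, 23, 26, 28, 30 (9 total).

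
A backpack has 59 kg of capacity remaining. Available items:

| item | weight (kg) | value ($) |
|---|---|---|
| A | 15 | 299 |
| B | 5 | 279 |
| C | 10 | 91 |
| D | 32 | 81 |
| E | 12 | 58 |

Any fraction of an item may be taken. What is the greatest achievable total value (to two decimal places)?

770.03

Ratios (sorted): B 55.80, A 19.93, C 9.10, E 4.83, D 2.53
take B (5 @ 279); take A (15 @ 299); take C (10 @ 91); take E (12 @ 58); take 17/32 of D → 43.03. Capacity used 59/59.
Total value = 770.03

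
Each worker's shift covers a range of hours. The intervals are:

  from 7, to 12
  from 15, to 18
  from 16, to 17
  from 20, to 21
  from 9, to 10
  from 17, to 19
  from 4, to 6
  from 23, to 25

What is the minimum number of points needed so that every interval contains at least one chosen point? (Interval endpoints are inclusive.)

Sort by right endpoint; whenever an interval is uncovered, place a point at its right end.
Sorted: [4,6] [9,10] [7,12] [16,17] [15,18] [17,19] [20,21] [23,25]
{[4,6]} hit by 6; {[9,10],[7,12]} hit by 10; {[16,17],[15,18],[17,19]} hit by 17; {[20,21]} hit by 21; {[23,25]} hit by 25.
Points: 6, 10, 17, 21, 25 (5 total).

5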